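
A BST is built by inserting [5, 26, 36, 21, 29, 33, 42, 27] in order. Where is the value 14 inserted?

Starting tree (level order): [5, None, 26, 21, 36, None, None, 29, 42, 27, 33]
Insertion path: 5 -> 26 -> 21
Result: insert 14 as left child of 21
Final tree (level order): [5, None, 26, 21, 36, 14, None, 29, 42, None, None, 27, 33]


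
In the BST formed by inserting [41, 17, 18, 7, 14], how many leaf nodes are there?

Tree built from: [41, 17, 18, 7, 14]
Tree (level-order array): [41, 17, None, 7, 18, None, 14]
Rule: A leaf has 0 children.
Per-node child counts:
  node 41: 1 child(ren)
  node 17: 2 child(ren)
  node 7: 1 child(ren)
  node 14: 0 child(ren)
  node 18: 0 child(ren)
Matching nodes: [14, 18]
Count of leaf nodes: 2


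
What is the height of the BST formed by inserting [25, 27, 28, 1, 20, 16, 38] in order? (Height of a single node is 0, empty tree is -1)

Insertion order: [25, 27, 28, 1, 20, 16, 38]
Tree (level-order array): [25, 1, 27, None, 20, None, 28, 16, None, None, 38]
Compute height bottom-up (empty subtree = -1):
  height(16) = 1 + max(-1, -1) = 0
  height(20) = 1 + max(0, -1) = 1
  height(1) = 1 + max(-1, 1) = 2
  height(38) = 1 + max(-1, -1) = 0
  height(28) = 1 + max(-1, 0) = 1
  height(27) = 1 + max(-1, 1) = 2
  height(25) = 1 + max(2, 2) = 3
Height = 3


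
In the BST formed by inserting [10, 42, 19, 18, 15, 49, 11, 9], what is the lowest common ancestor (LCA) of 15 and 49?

Tree insertion order: [10, 42, 19, 18, 15, 49, 11, 9]
Tree (level-order array): [10, 9, 42, None, None, 19, 49, 18, None, None, None, 15, None, 11]
In a BST, the LCA of p=15, q=49 is the first node v on the
root-to-leaf path with p <= v <= q (go left if both < v, right if both > v).
Walk from root:
  at 10: both 15 and 49 > 10, go right
  at 42: 15 <= 42 <= 49, this is the LCA
LCA = 42


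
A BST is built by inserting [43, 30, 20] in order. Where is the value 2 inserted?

Starting tree (level order): [43, 30, None, 20]
Insertion path: 43 -> 30 -> 20
Result: insert 2 as left child of 20
Final tree (level order): [43, 30, None, 20, None, 2]


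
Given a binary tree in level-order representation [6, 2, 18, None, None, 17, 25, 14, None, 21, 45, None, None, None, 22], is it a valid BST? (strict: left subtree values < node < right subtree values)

Level-order array: [6, 2, 18, None, None, 17, 25, 14, None, 21, 45, None, None, None, 22]
Validate using subtree bounds (lo, hi): at each node, require lo < value < hi,
then recurse left with hi=value and right with lo=value.
Preorder trace (stopping at first violation):
  at node 6 with bounds (-inf, +inf): OK
  at node 2 with bounds (-inf, 6): OK
  at node 18 with bounds (6, +inf): OK
  at node 17 with bounds (6, 18): OK
  at node 14 with bounds (6, 17): OK
  at node 25 with bounds (18, +inf): OK
  at node 21 with bounds (18, 25): OK
  at node 22 with bounds (21, 25): OK
  at node 45 with bounds (25, +inf): OK
No violation found at any node.
Result: Valid BST


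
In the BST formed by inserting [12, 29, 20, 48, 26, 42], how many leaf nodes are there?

Tree built from: [12, 29, 20, 48, 26, 42]
Tree (level-order array): [12, None, 29, 20, 48, None, 26, 42]
Rule: A leaf has 0 children.
Per-node child counts:
  node 12: 1 child(ren)
  node 29: 2 child(ren)
  node 20: 1 child(ren)
  node 26: 0 child(ren)
  node 48: 1 child(ren)
  node 42: 0 child(ren)
Matching nodes: [26, 42]
Count of leaf nodes: 2


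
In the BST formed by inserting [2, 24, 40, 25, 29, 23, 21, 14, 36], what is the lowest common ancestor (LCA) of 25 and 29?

Tree insertion order: [2, 24, 40, 25, 29, 23, 21, 14, 36]
Tree (level-order array): [2, None, 24, 23, 40, 21, None, 25, None, 14, None, None, 29, None, None, None, 36]
In a BST, the LCA of p=25, q=29 is the first node v on the
root-to-leaf path with p <= v <= q (go left if both < v, right if both > v).
Walk from root:
  at 2: both 25 and 29 > 2, go right
  at 24: both 25 and 29 > 24, go right
  at 40: both 25 and 29 < 40, go left
  at 25: 25 <= 25 <= 29, this is the LCA
LCA = 25


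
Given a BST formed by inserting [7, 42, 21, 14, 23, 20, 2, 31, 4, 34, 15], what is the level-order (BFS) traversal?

Tree insertion order: [7, 42, 21, 14, 23, 20, 2, 31, 4, 34, 15]
Tree (level-order array): [7, 2, 42, None, 4, 21, None, None, None, 14, 23, None, 20, None, 31, 15, None, None, 34]
BFS from the root, enqueuing left then right child of each popped node:
  queue [7] -> pop 7, enqueue [2, 42], visited so far: [7]
  queue [2, 42] -> pop 2, enqueue [4], visited so far: [7, 2]
  queue [42, 4] -> pop 42, enqueue [21], visited so far: [7, 2, 42]
  queue [4, 21] -> pop 4, enqueue [none], visited so far: [7, 2, 42, 4]
  queue [21] -> pop 21, enqueue [14, 23], visited so far: [7, 2, 42, 4, 21]
  queue [14, 23] -> pop 14, enqueue [20], visited so far: [7, 2, 42, 4, 21, 14]
  queue [23, 20] -> pop 23, enqueue [31], visited so far: [7, 2, 42, 4, 21, 14, 23]
  queue [20, 31] -> pop 20, enqueue [15], visited so far: [7, 2, 42, 4, 21, 14, 23, 20]
  queue [31, 15] -> pop 31, enqueue [34], visited so far: [7, 2, 42, 4, 21, 14, 23, 20, 31]
  queue [15, 34] -> pop 15, enqueue [none], visited so far: [7, 2, 42, 4, 21, 14, 23, 20, 31, 15]
  queue [34] -> pop 34, enqueue [none], visited so far: [7, 2, 42, 4, 21, 14, 23, 20, 31, 15, 34]
Result: [7, 2, 42, 4, 21, 14, 23, 20, 31, 15, 34]


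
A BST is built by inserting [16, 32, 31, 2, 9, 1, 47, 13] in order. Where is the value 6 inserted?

Starting tree (level order): [16, 2, 32, 1, 9, 31, 47, None, None, None, 13]
Insertion path: 16 -> 2 -> 9
Result: insert 6 as left child of 9
Final tree (level order): [16, 2, 32, 1, 9, 31, 47, None, None, 6, 13]


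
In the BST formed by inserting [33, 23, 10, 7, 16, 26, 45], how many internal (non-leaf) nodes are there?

Tree built from: [33, 23, 10, 7, 16, 26, 45]
Tree (level-order array): [33, 23, 45, 10, 26, None, None, 7, 16]
Rule: An internal node has at least one child.
Per-node child counts:
  node 33: 2 child(ren)
  node 23: 2 child(ren)
  node 10: 2 child(ren)
  node 7: 0 child(ren)
  node 16: 0 child(ren)
  node 26: 0 child(ren)
  node 45: 0 child(ren)
Matching nodes: [33, 23, 10]
Count of internal (non-leaf) nodes: 3


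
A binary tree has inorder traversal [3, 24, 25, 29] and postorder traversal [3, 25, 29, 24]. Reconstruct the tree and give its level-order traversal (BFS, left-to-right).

Inorder:   [3, 24, 25, 29]
Postorder: [3, 25, 29, 24]
Algorithm: postorder visits root last, so walk postorder right-to-left;
each value is the root of the current inorder slice — split it at that
value, recurse on the right subtree first, then the left.
Recursive splits:
  root=24; inorder splits into left=[3], right=[25, 29]
  root=29; inorder splits into left=[25], right=[]
  root=25; inorder splits into left=[], right=[]
  root=3; inorder splits into left=[], right=[]
Reconstructed level-order: [24, 3, 29, 25]


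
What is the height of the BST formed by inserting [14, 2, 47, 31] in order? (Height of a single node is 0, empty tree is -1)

Insertion order: [14, 2, 47, 31]
Tree (level-order array): [14, 2, 47, None, None, 31]
Compute height bottom-up (empty subtree = -1):
  height(2) = 1 + max(-1, -1) = 0
  height(31) = 1 + max(-1, -1) = 0
  height(47) = 1 + max(0, -1) = 1
  height(14) = 1 + max(0, 1) = 2
Height = 2


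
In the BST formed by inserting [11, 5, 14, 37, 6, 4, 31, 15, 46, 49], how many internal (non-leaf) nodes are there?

Tree built from: [11, 5, 14, 37, 6, 4, 31, 15, 46, 49]
Tree (level-order array): [11, 5, 14, 4, 6, None, 37, None, None, None, None, 31, 46, 15, None, None, 49]
Rule: An internal node has at least one child.
Per-node child counts:
  node 11: 2 child(ren)
  node 5: 2 child(ren)
  node 4: 0 child(ren)
  node 6: 0 child(ren)
  node 14: 1 child(ren)
  node 37: 2 child(ren)
  node 31: 1 child(ren)
  node 15: 0 child(ren)
  node 46: 1 child(ren)
  node 49: 0 child(ren)
Matching nodes: [11, 5, 14, 37, 31, 46]
Count of internal (non-leaf) nodes: 6


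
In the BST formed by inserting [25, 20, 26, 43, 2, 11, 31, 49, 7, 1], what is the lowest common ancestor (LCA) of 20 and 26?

Tree insertion order: [25, 20, 26, 43, 2, 11, 31, 49, 7, 1]
Tree (level-order array): [25, 20, 26, 2, None, None, 43, 1, 11, 31, 49, None, None, 7]
In a BST, the LCA of p=20, q=26 is the first node v on the
root-to-leaf path with p <= v <= q (go left if both < v, right if both > v).
Walk from root:
  at 25: 20 <= 25 <= 26, this is the LCA
LCA = 25


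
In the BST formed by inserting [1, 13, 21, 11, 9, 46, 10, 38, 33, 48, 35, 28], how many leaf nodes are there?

Tree built from: [1, 13, 21, 11, 9, 46, 10, 38, 33, 48, 35, 28]
Tree (level-order array): [1, None, 13, 11, 21, 9, None, None, 46, None, 10, 38, 48, None, None, 33, None, None, None, 28, 35]
Rule: A leaf has 0 children.
Per-node child counts:
  node 1: 1 child(ren)
  node 13: 2 child(ren)
  node 11: 1 child(ren)
  node 9: 1 child(ren)
  node 10: 0 child(ren)
  node 21: 1 child(ren)
  node 46: 2 child(ren)
  node 38: 1 child(ren)
  node 33: 2 child(ren)
  node 28: 0 child(ren)
  node 35: 0 child(ren)
  node 48: 0 child(ren)
Matching nodes: [10, 28, 35, 48]
Count of leaf nodes: 4


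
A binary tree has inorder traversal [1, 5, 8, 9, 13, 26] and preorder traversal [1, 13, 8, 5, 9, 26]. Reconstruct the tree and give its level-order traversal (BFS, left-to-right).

Inorder:  [1, 5, 8, 9, 13, 26]
Preorder: [1, 13, 8, 5, 9, 26]
Algorithm: preorder visits root first, so consume preorder in order;
for each root, split the current inorder slice at that value into
left-subtree inorder and right-subtree inorder, then recurse.
Recursive splits:
  root=1; inorder splits into left=[], right=[5, 8, 9, 13, 26]
  root=13; inorder splits into left=[5, 8, 9], right=[26]
  root=8; inorder splits into left=[5], right=[9]
  root=5; inorder splits into left=[], right=[]
  root=9; inorder splits into left=[], right=[]
  root=26; inorder splits into left=[], right=[]
Reconstructed level-order: [1, 13, 8, 26, 5, 9]


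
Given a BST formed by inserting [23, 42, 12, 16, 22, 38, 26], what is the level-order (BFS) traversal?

Tree insertion order: [23, 42, 12, 16, 22, 38, 26]
Tree (level-order array): [23, 12, 42, None, 16, 38, None, None, 22, 26]
BFS from the root, enqueuing left then right child of each popped node:
  queue [23] -> pop 23, enqueue [12, 42], visited so far: [23]
  queue [12, 42] -> pop 12, enqueue [16], visited so far: [23, 12]
  queue [42, 16] -> pop 42, enqueue [38], visited so far: [23, 12, 42]
  queue [16, 38] -> pop 16, enqueue [22], visited so far: [23, 12, 42, 16]
  queue [38, 22] -> pop 38, enqueue [26], visited so far: [23, 12, 42, 16, 38]
  queue [22, 26] -> pop 22, enqueue [none], visited so far: [23, 12, 42, 16, 38, 22]
  queue [26] -> pop 26, enqueue [none], visited so far: [23, 12, 42, 16, 38, 22, 26]
Result: [23, 12, 42, 16, 38, 22, 26]


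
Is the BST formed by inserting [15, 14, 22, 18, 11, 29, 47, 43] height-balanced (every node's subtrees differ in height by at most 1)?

Tree (level-order array): [15, 14, 22, 11, None, 18, 29, None, None, None, None, None, 47, 43]
Definition: a tree is height-balanced if, at every node, |h(left) - h(right)| <= 1 (empty subtree has height -1).
Bottom-up per-node check:
  node 11: h_left=-1, h_right=-1, diff=0 [OK], height=0
  node 14: h_left=0, h_right=-1, diff=1 [OK], height=1
  node 18: h_left=-1, h_right=-1, diff=0 [OK], height=0
  node 43: h_left=-1, h_right=-1, diff=0 [OK], height=0
  node 47: h_left=0, h_right=-1, diff=1 [OK], height=1
  node 29: h_left=-1, h_right=1, diff=2 [FAIL (|-1-1|=2 > 1)], height=2
  node 22: h_left=0, h_right=2, diff=2 [FAIL (|0-2|=2 > 1)], height=3
  node 15: h_left=1, h_right=3, diff=2 [FAIL (|1-3|=2 > 1)], height=4
Node 29 violates the condition: |-1 - 1| = 2 > 1.
Result: Not balanced


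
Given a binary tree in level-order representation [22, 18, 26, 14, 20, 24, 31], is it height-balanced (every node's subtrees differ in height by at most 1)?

Tree (level-order array): [22, 18, 26, 14, 20, 24, 31]
Definition: a tree is height-balanced if, at every node, |h(left) - h(right)| <= 1 (empty subtree has height -1).
Bottom-up per-node check:
  node 14: h_left=-1, h_right=-1, diff=0 [OK], height=0
  node 20: h_left=-1, h_right=-1, diff=0 [OK], height=0
  node 18: h_left=0, h_right=0, diff=0 [OK], height=1
  node 24: h_left=-1, h_right=-1, diff=0 [OK], height=0
  node 31: h_left=-1, h_right=-1, diff=0 [OK], height=0
  node 26: h_left=0, h_right=0, diff=0 [OK], height=1
  node 22: h_left=1, h_right=1, diff=0 [OK], height=2
All nodes satisfy the balance condition.
Result: Balanced


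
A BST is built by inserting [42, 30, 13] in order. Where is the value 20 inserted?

Starting tree (level order): [42, 30, None, 13]
Insertion path: 42 -> 30 -> 13
Result: insert 20 as right child of 13
Final tree (level order): [42, 30, None, 13, None, None, 20]


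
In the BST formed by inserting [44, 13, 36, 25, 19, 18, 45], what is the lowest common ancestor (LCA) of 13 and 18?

Tree insertion order: [44, 13, 36, 25, 19, 18, 45]
Tree (level-order array): [44, 13, 45, None, 36, None, None, 25, None, 19, None, 18]
In a BST, the LCA of p=13, q=18 is the first node v on the
root-to-leaf path with p <= v <= q (go left if both < v, right if both > v).
Walk from root:
  at 44: both 13 and 18 < 44, go left
  at 13: 13 <= 13 <= 18, this is the LCA
LCA = 13


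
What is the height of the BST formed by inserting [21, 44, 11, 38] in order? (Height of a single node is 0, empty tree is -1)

Insertion order: [21, 44, 11, 38]
Tree (level-order array): [21, 11, 44, None, None, 38]
Compute height bottom-up (empty subtree = -1):
  height(11) = 1 + max(-1, -1) = 0
  height(38) = 1 + max(-1, -1) = 0
  height(44) = 1 + max(0, -1) = 1
  height(21) = 1 + max(0, 1) = 2
Height = 2


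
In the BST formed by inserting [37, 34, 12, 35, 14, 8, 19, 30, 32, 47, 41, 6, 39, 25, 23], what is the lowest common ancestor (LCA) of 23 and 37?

Tree insertion order: [37, 34, 12, 35, 14, 8, 19, 30, 32, 47, 41, 6, 39, 25, 23]
Tree (level-order array): [37, 34, 47, 12, 35, 41, None, 8, 14, None, None, 39, None, 6, None, None, 19, None, None, None, None, None, 30, 25, 32, 23]
In a BST, the LCA of p=23, q=37 is the first node v on the
root-to-leaf path with p <= v <= q (go left if both < v, right if both > v).
Walk from root:
  at 37: 23 <= 37 <= 37, this is the LCA
LCA = 37


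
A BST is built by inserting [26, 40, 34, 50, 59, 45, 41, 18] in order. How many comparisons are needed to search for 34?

Search path for 34: 26 -> 40 -> 34
Found: True
Comparisons: 3


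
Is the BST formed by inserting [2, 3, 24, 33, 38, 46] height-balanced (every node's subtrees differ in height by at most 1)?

Tree (level-order array): [2, None, 3, None, 24, None, 33, None, 38, None, 46]
Definition: a tree is height-balanced if, at every node, |h(left) - h(right)| <= 1 (empty subtree has height -1).
Bottom-up per-node check:
  node 46: h_left=-1, h_right=-1, diff=0 [OK], height=0
  node 38: h_left=-1, h_right=0, diff=1 [OK], height=1
  node 33: h_left=-1, h_right=1, diff=2 [FAIL (|-1-1|=2 > 1)], height=2
  node 24: h_left=-1, h_right=2, diff=3 [FAIL (|-1-2|=3 > 1)], height=3
  node 3: h_left=-1, h_right=3, diff=4 [FAIL (|-1-3|=4 > 1)], height=4
  node 2: h_left=-1, h_right=4, diff=5 [FAIL (|-1-4|=5 > 1)], height=5
Node 33 violates the condition: |-1 - 1| = 2 > 1.
Result: Not balanced


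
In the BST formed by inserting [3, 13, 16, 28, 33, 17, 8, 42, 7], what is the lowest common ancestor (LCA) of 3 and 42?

Tree insertion order: [3, 13, 16, 28, 33, 17, 8, 42, 7]
Tree (level-order array): [3, None, 13, 8, 16, 7, None, None, 28, None, None, 17, 33, None, None, None, 42]
In a BST, the LCA of p=3, q=42 is the first node v on the
root-to-leaf path with p <= v <= q (go left if both < v, right if both > v).
Walk from root:
  at 3: 3 <= 3 <= 42, this is the LCA
LCA = 3


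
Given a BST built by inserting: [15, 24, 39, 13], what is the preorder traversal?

Tree insertion order: [15, 24, 39, 13]
Tree (level-order array): [15, 13, 24, None, None, None, 39]
Preorder traversal: [15, 13, 24, 39]


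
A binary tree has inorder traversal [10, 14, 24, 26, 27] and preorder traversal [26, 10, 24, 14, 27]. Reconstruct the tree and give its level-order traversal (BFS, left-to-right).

Inorder:  [10, 14, 24, 26, 27]
Preorder: [26, 10, 24, 14, 27]
Algorithm: preorder visits root first, so consume preorder in order;
for each root, split the current inorder slice at that value into
left-subtree inorder and right-subtree inorder, then recurse.
Recursive splits:
  root=26; inorder splits into left=[10, 14, 24], right=[27]
  root=10; inorder splits into left=[], right=[14, 24]
  root=24; inorder splits into left=[14], right=[]
  root=14; inorder splits into left=[], right=[]
  root=27; inorder splits into left=[], right=[]
Reconstructed level-order: [26, 10, 27, 24, 14]


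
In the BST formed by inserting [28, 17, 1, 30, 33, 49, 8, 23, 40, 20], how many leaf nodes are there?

Tree built from: [28, 17, 1, 30, 33, 49, 8, 23, 40, 20]
Tree (level-order array): [28, 17, 30, 1, 23, None, 33, None, 8, 20, None, None, 49, None, None, None, None, 40]
Rule: A leaf has 0 children.
Per-node child counts:
  node 28: 2 child(ren)
  node 17: 2 child(ren)
  node 1: 1 child(ren)
  node 8: 0 child(ren)
  node 23: 1 child(ren)
  node 20: 0 child(ren)
  node 30: 1 child(ren)
  node 33: 1 child(ren)
  node 49: 1 child(ren)
  node 40: 0 child(ren)
Matching nodes: [8, 20, 40]
Count of leaf nodes: 3


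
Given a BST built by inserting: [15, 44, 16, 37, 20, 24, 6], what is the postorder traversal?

Tree insertion order: [15, 44, 16, 37, 20, 24, 6]
Tree (level-order array): [15, 6, 44, None, None, 16, None, None, 37, 20, None, None, 24]
Postorder traversal: [6, 24, 20, 37, 16, 44, 15]


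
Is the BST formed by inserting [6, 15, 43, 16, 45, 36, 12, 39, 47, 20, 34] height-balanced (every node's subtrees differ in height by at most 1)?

Tree (level-order array): [6, None, 15, 12, 43, None, None, 16, 45, None, 36, None, 47, 20, 39, None, None, None, 34]
Definition: a tree is height-balanced if, at every node, |h(left) - h(right)| <= 1 (empty subtree has height -1).
Bottom-up per-node check:
  node 12: h_left=-1, h_right=-1, diff=0 [OK], height=0
  node 34: h_left=-1, h_right=-1, diff=0 [OK], height=0
  node 20: h_left=-1, h_right=0, diff=1 [OK], height=1
  node 39: h_left=-1, h_right=-1, diff=0 [OK], height=0
  node 36: h_left=1, h_right=0, diff=1 [OK], height=2
  node 16: h_left=-1, h_right=2, diff=3 [FAIL (|-1-2|=3 > 1)], height=3
  node 47: h_left=-1, h_right=-1, diff=0 [OK], height=0
  node 45: h_left=-1, h_right=0, diff=1 [OK], height=1
  node 43: h_left=3, h_right=1, diff=2 [FAIL (|3-1|=2 > 1)], height=4
  node 15: h_left=0, h_right=4, diff=4 [FAIL (|0-4|=4 > 1)], height=5
  node 6: h_left=-1, h_right=5, diff=6 [FAIL (|-1-5|=6 > 1)], height=6
Node 16 violates the condition: |-1 - 2| = 3 > 1.
Result: Not balanced


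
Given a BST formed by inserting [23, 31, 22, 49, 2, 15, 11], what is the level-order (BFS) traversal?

Tree insertion order: [23, 31, 22, 49, 2, 15, 11]
Tree (level-order array): [23, 22, 31, 2, None, None, 49, None, 15, None, None, 11]
BFS from the root, enqueuing left then right child of each popped node:
  queue [23] -> pop 23, enqueue [22, 31], visited so far: [23]
  queue [22, 31] -> pop 22, enqueue [2], visited so far: [23, 22]
  queue [31, 2] -> pop 31, enqueue [49], visited so far: [23, 22, 31]
  queue [2, 49] -> pop 2, enqueue [15], visited so far: [23, 22, 31, 2]
  queue [49, 15] -> pop 49, enqueue [none], visited so far: [23, 22, 31, 2, 49]
  queue [15] -> pop 15, enqueue [11], visited so far: [23, 22, 31, 2, 49, 15]
  queue [11] -> pop 11, enqueue [none], visited so far: [23, 22, 31, 2, 49, 15, 11]
Result: [23, 22, 31, 2, 49, 15, 11]


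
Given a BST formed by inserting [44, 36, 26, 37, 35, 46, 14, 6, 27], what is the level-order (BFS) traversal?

Tree insertion order: [44, 36, 26, 37, 35, 46, 14, 6, 27]
Tree (level-order array): [44, 36, 46, 26, 37, None, None, 14, 35, None, None, 6, None, 27]
BFS from the root, enqueuing left then right child of each popped node:
  queue [44] -> pop 44, enqueue [36, 46], visited so far: [44]
  queue [36, 46] -> pop 36, enqueue [26, 37], visited so far: [44, 36]
  queue [46, 26, 37] -> pop 46, enqueue [none], visited so far: [44, 36, 46]
  queue [26, 37] -> pop 26, enqueue [14, 35], visited so far: [44, 36, 46, 26]
  queue [37, 14, 35] -> pop 37, enqueue [none], visited so far: [44, 36, 46, 26, 37]
  queue [14, 35] -> pop 14, enqueue [6], visited so far: [44, 36, 46, 26, 37, 14]
  queue [35, 6] -> pop 35, enqueue [27], visited so far: [44, 36, 46, 26, 37, 14, 35]
  queue [6, 27] -> pop 6, enqueue [none], visited so far: [44, 36, 46, 26, 37, 14, 35, 6]
  queue [27] -> pop 27, enqueue [none], visited so far: [44, 36, 46, 26, 37, 14, 35, 6, 27]
Result: [44, 36, 46, 26, 37, 14, 35, 6, 27]


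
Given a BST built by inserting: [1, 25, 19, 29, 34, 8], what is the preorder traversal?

Tree insertion order: [1, 25, 19, 29, 34, 8]
Tree (level-order array): [1, None, 25, 19, 29, 8, None, None, 34]
Preorder traversal: [1, 25, 19, 8, 29, 34]


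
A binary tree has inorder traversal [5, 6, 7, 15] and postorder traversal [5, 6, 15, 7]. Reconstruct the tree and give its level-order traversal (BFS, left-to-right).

Inorder:   [5, 6, 7, 15]
Postorder: [5, 6, 15, 7]
Algorithm: postorder visits root last, so walk postorder right-to-left;
each value is the root of the current inorder slice — split it at that
value, recurse on the right subtree first, then the left.
Recursive splits:
  root=7; inorder splits into left=[5, 6], right=[15]
  root=15; inorder splits into left=[], right=[]
  root=6; inorder splits into left=[5], right=[]
  root=5; inorder splits into left=[], right=[]
Reconstructed level-order: [7, 6, 15, 5]


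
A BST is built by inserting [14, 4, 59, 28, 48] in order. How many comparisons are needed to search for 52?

Search path for 52: 14 -> 59 -> 28 -> 48
Found: False
Comparisons: 4


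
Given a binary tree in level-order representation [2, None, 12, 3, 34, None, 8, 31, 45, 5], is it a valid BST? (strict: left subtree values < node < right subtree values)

Level-order array: [2, None, 12, 3, 34, None, 8, 31, 45, 5]
Validate using subtree bounds (lo, hi): at each node, require lo < value < hi,
then recurse left with hi=value and right with lo=value.
Preorder trace (stopping at first violation):
  at node 2 with bounds (-inf, +inf): OK
  at node 12 with bounds (2, +inf): OK
  at node 3 with bounds (2, 12): OK
  at node 8 with bounds (3, 12): OK
  at node 5 with bounds (3, 8): OK
  at node 34 with bounds (12, +inf): OK
  at node 31 with bounds (12, 34): OK
  at node 45 with bounds (34, +inf): OK
No violation found at any node.
Result: Valid BST


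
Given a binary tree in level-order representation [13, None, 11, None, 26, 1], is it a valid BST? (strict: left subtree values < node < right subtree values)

Level-order array: [13, None, 11, None, 26, 1]
Validate using subtree bounds (lo, hi): at each node, require lo < value < hi,
then recurse left with hi=value and right with lo=value.
Preorder trace (stopping at first violation):
  at node 13 with bounds (-inf, +inf): OK
  at node 11 with bounds (13, +inf): VIOLATION
Node 11 violates its bound: not (13 < 11 < +inf).
Result: Not a valid BST


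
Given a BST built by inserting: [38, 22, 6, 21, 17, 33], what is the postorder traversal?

Tree insertion order: [38, 22, 6, 21, 17, 33]
Tree (level-order array): [38, 22, None, 6, 33, None, 21, None, None, 17]
Postorder traversal: [17, 21, 6, 33, 22, 38]


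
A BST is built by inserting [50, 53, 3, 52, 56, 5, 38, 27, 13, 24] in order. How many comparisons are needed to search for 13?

Search path for 13: 50 -> 3 -> 5 -> 38 -> 27 -> 13
Found: True
Comparisons: 6


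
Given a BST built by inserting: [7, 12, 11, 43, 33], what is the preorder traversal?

Tree insertion order: [7, 12, 11, 43, 33]
Tree (level-order array): [7, None, 12, 11, 43, None, None, 33]
Preorder traversal: [7, 12, 11, 43, 33]


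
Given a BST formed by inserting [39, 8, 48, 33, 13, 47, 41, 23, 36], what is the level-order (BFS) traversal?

Tree insertion order: [39, 8, 48, 33, 13, 47, 41, 23, 36]
Tree (level-order array): [39, 8, 48, None, 33, 47, None, 13, 36, 41, None, None, 23]
BFS from the root, enqueuing left then right child of each popped node:
  queue [39] -> pop 39, enqueue [8, 48], visited so far: [39]
  queue [8, 48] -> pop 8, enqueue [33], visited so far: [39, 8]
  queue [48, 33] -> pop 48, enqueue [47], visited so far: [39, 8, 48]
  queue [33, 47] -> pop 33, enqueue [13, 36], visited so far: [39, 8, 48, 33]
  queue [47, 13, 36] -> pop 47, enqueue [41], visited so far: [39, 8, 48, 33, 47]
  queue [13, 36, 41] -> pop 13, enqueue [23], visited so far: [39, 8, 48, 33, 47, 13]
  queue [36, 41, 23] -> pop 36, enqueue [none], visited so far: [39, 8, 48, 33, 47, 13, 36]
  queue [41, 23] -> pop 41, enqueue [none], visited so far: [39, 8, 48, 33, 47, 13, 36, 41]
  queue [23] -> pop 23, enqueue [none], visited so far: [39, 8, 48, 33, 47, 13, 36, 41, 23]
Result: [39, 8, 48, 33, 47, 13, 36, 41, 23]


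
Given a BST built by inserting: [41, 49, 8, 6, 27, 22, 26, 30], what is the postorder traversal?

Tree insertion order: [41, 49, 8, 6, 27, 22, 26, 30]
Tree (level-order array): [41, 8, 49, 6, 27, None, None, None, None, 22, 30, None, 26]
Postorder traversal: [6, 26, 22, 30, 27, 8, 49, 41]


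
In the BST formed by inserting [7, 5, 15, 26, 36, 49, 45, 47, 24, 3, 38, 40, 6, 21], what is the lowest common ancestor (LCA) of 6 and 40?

Tree insertion order: [7, 5, 15, 26, 36, 49, 45, 47, 24, 3, 38, 40, 6, 21]
Tree (level-order array): [7, 5, 15, 3, 6, None, 26, None, None, None, None, 24, 36, 21, None, None, 49, None, None, 45, None, 38, 47, None, 40]
In a BST, the LCA of p=6, q=40 is the first node v on the
root-to-leaf path with p <= v <= q (go left if both < v, right if both > v).
Walk from root:
  at 7: 6 <= 7 <= 40, this is the LCA
LCA = 7


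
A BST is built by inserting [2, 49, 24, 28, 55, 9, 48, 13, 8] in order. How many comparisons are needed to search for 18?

Search path for 18: 2 -> 49 -> 24 -> 9 -> 13
Found: False
Comparisons: 5


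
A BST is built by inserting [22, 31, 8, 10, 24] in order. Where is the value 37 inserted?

Starting tree (level order): [22, 8, 31, None, 10, 24]
Insertion path: 22 -> 31
Result: insert 37 as right child of 31
Final tree (level order): [22, 8, 31, None, 10, 24, 37]


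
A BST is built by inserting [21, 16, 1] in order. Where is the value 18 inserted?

Starting tree (level order): [21, 16, None, 1]
Insertion path: 21 -> 16
Result: insert 18 as right child of 16
Final tree (level order): [21, 16, None, 1, 18]


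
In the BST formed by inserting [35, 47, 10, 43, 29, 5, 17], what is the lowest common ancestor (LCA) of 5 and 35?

Tree insertion order: [35, 47, 10, 43, 29, 5, 17]
Tree (level-order array): [35, 10, 47, 5, 29, 43, None, None, None, 17]
In a BST, the LCA of p=5, q=35 is the first node v on the
root-to-leaf path with p <= v <= q (go left if both < v, right if both > v).
Walk from root:
  at 35: 5 <= 35 <= 35, this is the LCA
LCA = 35


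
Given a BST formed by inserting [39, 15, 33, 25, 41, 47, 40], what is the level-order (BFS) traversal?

Tree insertion order: [39, 15, 33, 25, 41, 47, 40]
Tree (level-order array): [39, 15, 41, None, 33, 40, 47, 25]
BFS from the root, enqueuing left then right child of each popped node:
  queue [39] -> pop 39, enqueue [15, 41], visited so far: [39]
  queue [15, 41] -> pop 15, enqueue [33], visited so far: [39, 15]
  queue [41, 33] -> pop 41, enqueue [40, 47], visited so far: [39, 15, 41]
  queue [33, 40, 47] -> pop 33, enqueue [25], visited so far: [39, 15, 41, 33]
  queue [40, 47, 25] -> pop 40, enqueue [none], visited so far: [39, 15, 41, 33, 40]
  queue [47, 25] -> pop 47, enqueue [none], visited so far: [39, 15, 41, 33, 40, 47]
  queue [25] -> pop 25, enqueue [none], visited so far: [39, 15, 41, 33, 40, 47, 25]
Result: [39, 15, 41, 33, 40, 47, 25]


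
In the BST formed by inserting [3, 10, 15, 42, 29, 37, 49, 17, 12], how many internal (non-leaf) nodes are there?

Tree built from: [3, 10, 15, 42, 29, 37, 49, 17, 12]
Tree (level-order array): [3, None, 10, None, 15, 12, 42, None, None, 29, 49, 17, 37]
Rule: An internal node has at least one child.
Per-node child counts:
  node 3: 1 child(ren)
  node 10: 1 child(ren)
  node 15: 2 child(ren)
  node 12: 0 child(ren)
  node 42: 2 child(ren)
  node 29: 2 child(ren)
  node 17: 0 child(ren)
  node 37: 0 child(ren)
  node 49: 0 child(ren)
Matching nodes: [3, 10, 15, 42, 29]
Count of internal (non-leaf) nodes: 5


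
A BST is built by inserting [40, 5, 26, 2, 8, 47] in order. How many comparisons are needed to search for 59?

Search path for 59: 40 -> 47
Found: False
Comparisons: 2


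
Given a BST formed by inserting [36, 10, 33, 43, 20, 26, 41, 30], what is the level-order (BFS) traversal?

Tree insertion order: [36, 10, 33, 43, 20, 26, 41, 30]
Tree (level-order array): [36, 10, 43, None, 33, 41, None, 20, None, None, None, None, 26, None, 30]
BFS from the root, enqueuing left then right child of each popped node:
  queue [36] -> pop 36, enqueue [10, 43], visited so far: [36]
  queue [10, 43] -> pop 10, enqueue [33], visited so far: [36, 10]
  queue [43, 33] -> pop 43, enqueue [41], visited so far: [36, 10, 43]
  queue [33, 41] -> pop 33, enqueue [20], visited so far: [36, 10, 43, 33]
  queue [41, 20] -> pop 41, enqueue [none], visited so far: [36, 10, 43, 33, 41]
  queue [20] -> pop 20, enqueue [26], visited so far: [36, 10, 43, 33, 41, 20]
  queue [26] -> pop 26, enqueue [30], visited so far: [36, 10, 43, 33, 41, 20, 26]
  queue [30] -> pop 30, enqueue [none], visited so far: [36, 10, 43, 33, 41, 20, 26, 30]
Result: [36, 10, 43, 33, 41, 20, 26, 30]


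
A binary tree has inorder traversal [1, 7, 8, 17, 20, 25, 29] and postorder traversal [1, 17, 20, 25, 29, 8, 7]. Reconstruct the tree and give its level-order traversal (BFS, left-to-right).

Inorder:   [1, 7, 8, 17, 20, 25, 29]
Postorder: [1, 17, 20, 25, 29, 8, 7]
Algorithm: postorder visits root last, so walk postorder right-to-left;
each value is the root of the current inorder slice — split it at that
value, recurse on the right subtree first, then the left.
Recursive splits:
  root=7; inorder splits into left=[1], right=[8, 17, 20, 25, 29]
  root=8; inorder splits into left=[], right=[17, 20, 25, 29]
  root=29; inorder splits into left=[17, 20, 25], right=[]
  root=25; inorder splits into left=[17, 20], right=[]
  root=20; inorder splits into left=[17], right=[]
  root=17; inorder splits into left=[], right=[]
  root=1; inorder splits into left=[], right=[]
Reconstructed level-order: [7, 1, 8, 29, 25, 20, 17]


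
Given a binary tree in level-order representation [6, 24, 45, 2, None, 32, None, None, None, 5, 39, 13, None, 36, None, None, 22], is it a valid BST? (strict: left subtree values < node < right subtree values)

Level-order array: [6, 24, 45, 2, None, 32, None, None, None, 5, 39, 13, None, 36, None, None, 22]
Validate using subtree bounds (lo, hi): at each node, require lo < value < hi,
then recurse left with hi=value and right with lo=value.
Preorder trace (stopping at first violation):
  at node 6 with bounds (-inf, +inf): OK
  at node 24 with bounds (-inf, 6): VIOLATION
Node 24 violates its bound: not (-inf < 24 < 6).
Result: Not a valid BST


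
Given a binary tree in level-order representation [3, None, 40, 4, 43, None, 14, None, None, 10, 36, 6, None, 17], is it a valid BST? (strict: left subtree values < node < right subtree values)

Level-order array: [3, None, 40, 4, 43, None, 14, None, None, 10, 36, 6, None, 17]
Validate using subtree bounds (lo, hi): at each node, require lo < value < hi,
then recurse left with hi=value and right with lo=value.
Preorder trace (stopping at first violation):
  at node 3 with bounds (-inf, +inf): OK
  at node 40 with bounds (3, +inf): OK
  at node 4 with bounds (3, 40): OK
  at node 14 with bounds (4, 40): OK
  at node 10 with bounds (4, 14): OK
  at node 6 with bounds (4, 10): OK
  at node 36 with bounds (14, 40): OK
  at node 17 with bounds (14, 36): OK
  at node 43 with bounds (40, +inf): OK
No violation found at any node.
Result: Valid BST


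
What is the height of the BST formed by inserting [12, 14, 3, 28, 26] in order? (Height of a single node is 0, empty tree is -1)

Insertion order: [12, 14, 3, 28, 26]
Tree (level-order array): [12, 3, 14, None, None, None, 28, 26]
Compute height bottom-up (empty subtree = -1):
  height(3) = 1 + max(-1, -1) = 0
  height(26) = 1 + max(-1, -1) = 0
  height(28) = 1 + max(0, -1) = 1
  height(14) = 1 + max(-1, 1) = 2
  height(12) = 1 + max(0, 2) = 3
Height = 3


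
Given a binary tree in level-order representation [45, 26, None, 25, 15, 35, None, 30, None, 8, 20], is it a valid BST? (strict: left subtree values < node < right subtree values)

Level-order array: [45, 26, None, 25, 15, 35, None, 30, None, 8, 20]
Validate using subtree bounds (lo, hi): at each node, require lo < value < hi,
then recurse left with hi=value and right with lo=value.
Preorder trace (stopping at first violation):
  at node 45 with bounds (-inf, +inf): OK
  at node 26 with bounds (-inf, 45): OK
  at node 25 with bounds (-inf, 26): OK
  at node 35 with bounds (-inf, 25): VIOLATION
Node 35 violates its bound: not (-inf < 35 < 25).
Result: Not a valid BST


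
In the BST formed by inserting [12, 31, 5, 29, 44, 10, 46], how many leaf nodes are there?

Tree built from: [12, 31, 5, 29, 44, 10, 46]
Tree (level-order array): [12, 5, 31, None, 10, 29, 44, None, None, None, None, None, 46]
Rule: A leaf has 0 children.
Per-node child counts:
  node 12: 2 child(ren)
  node 5: 1 child(ren)
  node 10: 0 child(ren)
  node 31: 2 child(ren)
  node 29: 0 child(ren)
  node 44: 1 child(ren)
  node 46: 0 child(ren)
Matching nodes: [10, 29, 46]
Count of leaf nodes: 3


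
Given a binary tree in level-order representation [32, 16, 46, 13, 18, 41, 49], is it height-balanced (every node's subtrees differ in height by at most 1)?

Tree (level-order array): [32, 16, 46, 13, 18, 41, 49]
Definition: a tree is height-balanced if, at every node, |h(left) - h(right)| <= 1 (empty subtree has height -1).
Bottom-up per-node check:
  node 13: h_left=-1, h_right=-1, diff=0 [OK], height=0
  node 18: h_left=-1, h_right=-1, diff=0 [OK], height=0
  node 16: h_left=0, h_right=0, diff=0 [OK], height=1
  node 41: h_left=-1, h_right=-1, diff=0 [OK], height=0
  node 49: h_left=-1, h_right=-1, diff=0 [OK], height=0
  node 46: h_left=0, h_right=0, diff=0 [OK], height=1
  node 32: h_left=1, h_right=1, diff=0 [OK], height=2
All nodes satisfy the balance condition.
Result: Balanced


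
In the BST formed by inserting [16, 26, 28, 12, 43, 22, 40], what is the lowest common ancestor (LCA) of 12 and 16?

Tree insertion order: [16, 26, 28, 12, 43, 22, 40]
Tree (level-order array): [16, 12, 26, None, None, 22, 28, None, None, None, 43, 40]
In a BST, the LCA of p=12, q=16 is the first node v on the
root-to-leaf path with p <= v <= q (go left if both < v, right if both > v).
Walk from root:
  at 16: 12 <= 16 <= 16, this is the LCA
LCA = 16


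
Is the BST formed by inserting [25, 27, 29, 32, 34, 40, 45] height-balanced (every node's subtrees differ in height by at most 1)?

Tree (level-order array): [25, None, 27, None, 29, None, 32, None, 34, None, 40, None, 45]
Definition: a tree is height-balanced if, at every node, |h(left) - h(right)| <= 1 (empty subtree has height -1).
Bottom-up per-node check:
  node 45: h_left=-1, h_right=-1, diff=0 [OK], height=0
  node 40: h_left=-1, h_right=0, diff=1 [OK], height=1
  node 34: h_left=-1, h_right=1, diff=2 [FAIL (|-1-1|=2 > 1)], height=2
  node 32: h_left=-1, h_right=2, diff=3 [FAIL (|-1-2|=3 > 1)], height=3
  node 29: h_left=-1, h_right=3, diff=4 [FAIL (|-1-3|=4 > 1)], height=4
  node 27: h_left=-1, h_right=4, diff=5 [FAIL (|-1-4|=5 > 1)], height=5
  node 25: h_left=-1, h_right=5, diff=6 [FAIL (|-1-5|=6 > 1)], height=6
Node 34 violates the condition: |-1 - 1| = 2 > 1.
Result: Not balanced


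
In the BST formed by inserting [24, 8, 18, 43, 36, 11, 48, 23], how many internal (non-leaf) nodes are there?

Tree built from: [24, 8, 18, 43, 36, 11, 48, 23]
Tree (level-order array): [24, 8, 43, None, 18, 36, 48, 11, 23]
Rule: An internal node has at least one child.
Per-node child counts:
  node 24: 2 child(ren)
  node 8: 1 child(ren)
  node 18: 2 child(ren)
  node 11: 0 child(ren)
  node 23: 0 child(ren)
  node 43: 2 child(ren)
  node 36: 0 child(ren)
  node 48: 0 child(ren)
Matching nodes: [24, 8, 18, 43]
Count of internal (non-leaf) nodes: 4


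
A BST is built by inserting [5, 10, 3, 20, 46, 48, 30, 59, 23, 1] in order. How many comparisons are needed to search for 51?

Search path for 51: 5 -> 10 -> 20 -> 46 -> 48 -> 59
Found: False
Comparisons: 6


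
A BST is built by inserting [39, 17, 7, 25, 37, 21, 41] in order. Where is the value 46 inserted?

Starting tree (level order): [39, 17, 41, 7, 25, None, None, None, None, 21, 37]
Insertion path: 39 -> 41
Result: insert 46 as right child of 41
Final tree (level order): [39, 17, 41, 7, 25, None, 46, None, None, 21, 37]


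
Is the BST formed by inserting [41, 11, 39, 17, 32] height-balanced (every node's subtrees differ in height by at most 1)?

Tree (level-order array): [41, 11, None, None, 39, 17, None, None, 32]
Definition: a tree is height-balanced if, at every node, |h(left) - h(right)| <= 1 (empty subtree has height -1).
Bottom-up per-node check:
  node 32: h_left=-1, h_right=-1, diff=0 [OK], height=0
  node 17: h_left=-1, h_right=0, diff=1 [OK], height=1
  node 39: h_left=1, h_right=-1, diff=2 [FAIL (|1--1|=2 > 1)], height=2
  node 11: h_left=-1, h_right=2, diff=3 [FAIL (|-1-2|=3 > 1)], height=3
  node 41: h_left=3, h_right=-1, diff=4 [FAIL (|3--1|=4 > 1)], height=4
Node 39 violates the condition: |1 - -1| = 2 > 1.
Result: Not balanced


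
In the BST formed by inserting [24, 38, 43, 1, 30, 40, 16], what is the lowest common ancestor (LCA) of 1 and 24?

Tree insertion order: [24, 38, 43, 1, 30, 40, 16]
Tree (level-order array): [24, 1, 38, None, 16, 30, 43, None, None, None, None, 40]
In a BST, the LCA of p=1, q=24 is the first node v on the
root-to-leaf path with p <= v <= q (go left if both < v, right if both > v).
Walk from root:
  at 24: 1 <= 24 <= 24, this is the LCA
LCA = 24


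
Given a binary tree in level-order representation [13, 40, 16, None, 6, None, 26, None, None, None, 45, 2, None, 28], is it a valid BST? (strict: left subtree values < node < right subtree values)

Level-order array: [13, 40, 16, None, 6, None, 26, None, None, None, 45, 2, None, 28]
Validate using subtree bounds (lo, hi): at each node, require lo < value < hi,
then recurse left with hi=value and right with lo=value.
Preorder trace (stopping at first violation):
  at node 13 with bounds (-inf, +inf): OK
  at node 40 with bounds (-inf, 13): VIOLATION
Node 40 violates its bound: not (-inf < 40 < 13).
Result: Not a valid BST


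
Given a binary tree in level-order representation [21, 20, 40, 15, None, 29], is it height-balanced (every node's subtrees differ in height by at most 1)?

Tree (level-order array): [21, 20, 40, 15, None, 29]
Definition: a tree is height-balanced if, at every node, |h(left) - h(right)| <= 1 (empty subtree has height -1).
Bottom-up per-node check:
  node 15: h_left=-1, h_right=-1, diff=0 [OK], height=0
  node 20: h_left=0, h_right=-1, diff=1 [OK], height=1
  node 29: h_left=-1, h_right=-1, diff=0 [OK], height=0
  node 40: h_left=0, h_right=-1, diff=1 [OK], height=1
  node 21: h_left=1, h_right=1, diff=0 [OK], height=2
All nodes satisfy the balance condition.
Result: Balanced


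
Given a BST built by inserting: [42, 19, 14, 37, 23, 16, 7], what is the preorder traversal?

Tree insertion order: [42, 19, 14, 37, 23, 16, 7]
Tree (level-order array): [42, 19, None, 14, 37, 7, 16, 23]
Preorder traversal: [42, 19, 14, 7, 16, 37, 23]


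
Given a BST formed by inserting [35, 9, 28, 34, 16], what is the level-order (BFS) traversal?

Tree insertion order: [35, 9, 28, 34, 16]
Tree (level-order array): [35, 9, None, None, 28, 16, 34]
BFS from the root, enqueuing left then right child of each popped node:
  queue [35] -> pop 35, enqueue [9], visited so far: [35]
  queue [9] -> pop 9, enqueue [28], visited so far: [35, 9]
  queue [28] -> pop 28, enqueue [16, 34], visited so far: [35, 9, 28]
  queue [16, 34] -> pop 16, enqueue [none], visited so far: [35, 9, 28, 16]
  queue [34] -> pop 34, enqueue [none], visited so far: [35, 9, 28, 16, 34]
Result: [35, 9, 28, 16, 34]
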